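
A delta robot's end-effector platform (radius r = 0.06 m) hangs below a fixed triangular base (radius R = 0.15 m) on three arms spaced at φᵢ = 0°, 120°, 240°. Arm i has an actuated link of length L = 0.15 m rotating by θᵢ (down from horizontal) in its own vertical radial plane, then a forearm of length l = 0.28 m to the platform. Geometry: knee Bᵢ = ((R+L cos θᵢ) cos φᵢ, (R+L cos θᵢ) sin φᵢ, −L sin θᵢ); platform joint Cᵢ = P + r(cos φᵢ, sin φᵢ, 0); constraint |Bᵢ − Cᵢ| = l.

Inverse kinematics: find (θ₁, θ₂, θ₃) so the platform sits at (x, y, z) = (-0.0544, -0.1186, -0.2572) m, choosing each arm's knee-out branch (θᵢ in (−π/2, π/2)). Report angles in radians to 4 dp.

φ1=0.0° → target in arm frame (-0.0544, -0.1186)
  A cos θ + B sin θ = C:  0.1444·cos θ + -0.2572·sin θ = -0.1506
  √(A²+B²)=0.2950;  θ1 = -1.0592+2.1065 ≈ 1.0473
arm 2 (φ=120.0°): x'=-0.0755, y'=0.1064
  A cos θ + B sin θ = C:  0.1655·cos θ + -0.2572·sin θ = -0.1632
  γ=atan2(-0.2572,0.1655)=-0.9990;  ψ=arccos(-0.5337)=2.1338;  θ2=γ+ψ≈1.1348
arm 3 (φ=240.0°): x'=0.1299, y'=0.0122
  A cos θ + B sin θ = C:  -0.0399·cos θ + -0.2572·sin θ = -0.0400
  √(A²+B²)=0.2603;  θ3 = -1.7247+1.7250 ≈ 0.0003

θ₁ = 1.0473, θ₂ = 1.1348, θ₃ = 0.0003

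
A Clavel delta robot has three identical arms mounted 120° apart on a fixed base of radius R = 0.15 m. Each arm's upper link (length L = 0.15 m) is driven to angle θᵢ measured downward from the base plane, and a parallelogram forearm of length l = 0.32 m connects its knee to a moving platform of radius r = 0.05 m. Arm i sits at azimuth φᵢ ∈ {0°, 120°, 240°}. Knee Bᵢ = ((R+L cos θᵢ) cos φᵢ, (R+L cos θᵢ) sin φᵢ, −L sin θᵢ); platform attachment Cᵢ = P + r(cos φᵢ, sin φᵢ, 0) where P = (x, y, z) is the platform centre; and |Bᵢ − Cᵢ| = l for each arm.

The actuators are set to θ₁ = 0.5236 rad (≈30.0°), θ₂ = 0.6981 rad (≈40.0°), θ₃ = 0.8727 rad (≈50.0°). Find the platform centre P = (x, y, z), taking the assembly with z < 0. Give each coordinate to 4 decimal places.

arm 1 at φ=0.0°: ρ1 = 0.2299;  centre 1 = (0.2299, 0.0000, -0.0750)
centre 2 = (0.2149·cos120.0°, 0.2149·sin120.0°, -0.0964) = (-0.1075, 0.1861, -0.0964)
arm 3 at φ=240.0°: ρ3 = 0.1964;  centre 3 = (-0.0982, -0.1701, -0.1149)
subtract pairs → two planes through P
linear system: -0.6747x+0.3722y = -0.0030−-0.0428z; -0.6562x+-0.3402y = -0.0067−-0.0798z
det = 0.4738;  x = 0.0074+-0.0935z,  y = 0.0054+-0.0543z
sphere 1 gives Az²+Bz+C=0 with A=1.0117, B=0.1910, C=-0.0472;  B²−4AC=0.2277;  roots -0.3302, 0.1414;  negative root z = -0.3302
x = 0.0383, y = 0.0233

(0.0383, 0.0233, -0.3302)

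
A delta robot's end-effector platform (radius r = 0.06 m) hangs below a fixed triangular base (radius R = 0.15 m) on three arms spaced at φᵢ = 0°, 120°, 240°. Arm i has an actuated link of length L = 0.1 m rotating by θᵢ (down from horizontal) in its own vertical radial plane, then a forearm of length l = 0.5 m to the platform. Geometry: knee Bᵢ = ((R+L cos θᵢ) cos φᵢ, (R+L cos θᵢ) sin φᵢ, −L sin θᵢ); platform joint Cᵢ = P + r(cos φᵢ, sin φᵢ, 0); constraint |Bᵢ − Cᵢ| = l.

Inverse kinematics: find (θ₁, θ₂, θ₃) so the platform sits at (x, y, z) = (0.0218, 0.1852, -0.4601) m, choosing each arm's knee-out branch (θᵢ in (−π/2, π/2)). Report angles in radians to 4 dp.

rotate P by −φ1: (0.0218, 0.1852, -0.4601)
  A=0.0682, B=-0.4601, C=(l²−L²−A²−y'²−z²)/(2L)=-0.0532
  θ1 = atan2(B,A) + arccos(C/0.4651) = 0.2618
arm 2 (φ=120.0°): x'=0.1495, y'=-0.1115
  A cos θ + B sin θ = C:  -0.0595·cos θ + -0.4601·sin θ = 0.0617
  θ2 = atan2(B,A) + arccos(C/0.4639) = -0.2620
φ3=240.0° → target in arm frame (-0.1713, -0.0737)
  A cos θ + B sin θ = C:  0.2613·cos θ + -0.4601·sin θ = -0.2270
  γ=atan2(-0.4601,0.2613)=-1.0543;  ψ=arccos(-0.4290)=2.0142;  θ3=γ+ψ≈0.9599

θ₁ = 0.2618, θ₂ = -0.2620, θ₃ = 0.9599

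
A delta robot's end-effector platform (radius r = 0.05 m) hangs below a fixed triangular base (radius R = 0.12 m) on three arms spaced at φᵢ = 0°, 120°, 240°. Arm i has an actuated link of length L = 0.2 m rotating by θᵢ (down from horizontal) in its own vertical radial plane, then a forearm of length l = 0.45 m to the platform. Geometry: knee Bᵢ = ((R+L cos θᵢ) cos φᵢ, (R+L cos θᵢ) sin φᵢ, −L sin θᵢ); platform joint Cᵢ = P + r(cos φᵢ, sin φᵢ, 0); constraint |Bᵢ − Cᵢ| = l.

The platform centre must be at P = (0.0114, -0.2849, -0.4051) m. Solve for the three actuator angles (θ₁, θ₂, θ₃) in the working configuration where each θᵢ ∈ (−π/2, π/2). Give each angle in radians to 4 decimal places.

arm 1 (φ=0.0°): x'=0.0114, y'=-0.2849
  e−x'=0.0586;  (l²−L²−(e−x')²−y'²−z²)/2L = -0.2155
  θ1 = atan2(B,A) + arccos(C/0.4093) = 0.6982
arm 2 (φ=120.0°): x'=-0.2524, y'=0.1326
  A cos θ + B sin θ = C:  0.3224·cos θ + -0.4051·sin θ = -0.3079
  γ=atan2(-0.4051,0.3224)=-0.8985;  ψ=arccos(-0.5946)=2.2076;  θ2=γ+ψ≈1.3090
φ3=240.0° → target in arm frame (0.2410, 0.1523)
  A cos θ + B sin θ = C:  -0.1710·cos θ + -0.4051·sin θ = -0.1351
  γ=atan2(-0.4051,-0.1710)=-1.9703;  ψ=arccos(-0.3073)=1.8832;  θ3=γ+ψ≈-0.0871

θ₁ = 0.6982, θ₂ = 1.3090, θ₃ = -0.0871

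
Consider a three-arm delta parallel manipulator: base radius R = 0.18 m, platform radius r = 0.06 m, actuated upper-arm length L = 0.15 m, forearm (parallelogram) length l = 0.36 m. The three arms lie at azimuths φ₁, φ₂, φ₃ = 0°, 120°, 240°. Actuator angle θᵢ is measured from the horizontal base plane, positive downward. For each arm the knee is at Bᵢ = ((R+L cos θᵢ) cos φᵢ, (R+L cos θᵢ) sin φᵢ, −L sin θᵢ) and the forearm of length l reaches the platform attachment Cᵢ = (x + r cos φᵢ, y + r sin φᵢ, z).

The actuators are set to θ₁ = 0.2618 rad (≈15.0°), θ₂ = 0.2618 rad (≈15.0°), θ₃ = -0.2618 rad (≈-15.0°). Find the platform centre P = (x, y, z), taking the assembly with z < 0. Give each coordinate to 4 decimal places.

(-0.0243, -0.0421, -0.2490)

arm 1 at φ=0.0°: ρ1 = 0.2649;  O1 = (0.2649, 0.0000, -0.0388)
arm 2 at φ=120.0°: ρ2 = 0.2649;  O2 = (-0.1324, 0.2294, -0.0388)
arm 3 at φ=240.0°: ρ3 = 0.2649;  O3 = (-0.1324, -0.2294, 0.0388)
eliminate P² terms by subtracting sphere 1 from 2 and 3
plane₁₂: -0.7947x+0.4588y+0.0000z = 0.0000
det = 0.7292;  x = 0.0000+0.0977z,  y = 0.0000+0.1692z
quadratic in z: (1.0382)z²+(0.0259)z+(-0.0579)=0, √Δ=0.4911 → z ∈ {-0.2490, 0.2241}; z = -0.2490 (taking z<0)
x = -0.0243, y = -0.0421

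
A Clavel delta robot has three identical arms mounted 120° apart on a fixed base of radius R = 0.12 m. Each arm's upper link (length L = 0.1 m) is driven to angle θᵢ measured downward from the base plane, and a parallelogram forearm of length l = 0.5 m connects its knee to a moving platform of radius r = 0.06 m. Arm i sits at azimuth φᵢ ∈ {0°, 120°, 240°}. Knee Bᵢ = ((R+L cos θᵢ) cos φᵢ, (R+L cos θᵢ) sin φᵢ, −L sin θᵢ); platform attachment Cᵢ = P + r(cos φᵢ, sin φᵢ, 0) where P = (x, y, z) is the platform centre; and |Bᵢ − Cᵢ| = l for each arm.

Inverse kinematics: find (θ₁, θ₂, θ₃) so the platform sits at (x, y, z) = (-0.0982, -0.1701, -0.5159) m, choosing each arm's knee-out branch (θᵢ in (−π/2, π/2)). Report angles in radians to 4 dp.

rotate P by −φ1: (-0.0982, -0.1701, -0.5159)
  A=0.1582, B=-0.5159, C=(l²−L²−A²−y'²−z²)/(2L)=-0.4006
  θ1 = atan2(B,A) + arccos(C/0.5396) = 1.1341
arm 2 (φ=120.0°): x'=-0.0982, y'=0.1701
  A cos θ + B sin θ = C:  0.1582·cos θ + -0.5159·sin θ = -0.4006
  θ2 = atan2(B,A) + arccos(C/0.5396) = 1.1341
φ3=240.0° → target in arm frame (0.1964, 0.0000)
  A=-0.1364, B=-0.5159, C=(l²−L²−A²−y'²−z²)/(2L)=-0.2238
  √(A²+B²)=0.5336;  θ3 = -1.8293+2.0036 ≈ 0.1743

θ₁ = 1.1341, θ₂ = 1.1341, θ₃ = 0.1743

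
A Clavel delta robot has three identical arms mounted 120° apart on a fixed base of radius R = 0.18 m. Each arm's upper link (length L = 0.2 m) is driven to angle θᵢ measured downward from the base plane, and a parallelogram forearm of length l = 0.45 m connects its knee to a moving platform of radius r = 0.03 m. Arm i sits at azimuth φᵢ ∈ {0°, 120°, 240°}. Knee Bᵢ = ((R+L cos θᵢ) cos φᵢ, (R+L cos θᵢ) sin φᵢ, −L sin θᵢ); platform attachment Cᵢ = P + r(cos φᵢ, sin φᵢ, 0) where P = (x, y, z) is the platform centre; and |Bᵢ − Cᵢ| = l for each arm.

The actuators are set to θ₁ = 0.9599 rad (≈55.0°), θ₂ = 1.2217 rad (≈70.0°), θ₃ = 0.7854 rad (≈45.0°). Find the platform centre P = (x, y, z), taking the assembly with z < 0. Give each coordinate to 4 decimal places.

arm 1 at φ=0.0°: e+L cos θ1 = 0.2647;  centre 1 = (0.2647, 0.0000, -0.1638)
arm 2 at φ=120.0°: e+L cos θ2 = 0.2184;  centre 2 = (-0.1092, 0.1891, -0.1879)
centre 3 = (0.2914·cos240.0°, 0.2914·sin240.0°, -0.1414) = (-0.1457, -0.2524, -0.1414)
eliminate P² terms by subtracting sphere 1 from 2 and 3
plane₁₂: -0.7479x+0.3783y+-0.0482z = -0.0139
det = 0.6880;  x = 0.0058+-0.0107z,  y = -0.0253+0.1062z
quadratic in z: (1.0114)z²+(0.3278)z+(-0.1080)=0, √Δ=0.7378 → z ∈ {-0.5268, 0.2027}; z = -0.5268 (taking z<0)
x = 0.0114, y = -0.0812

(0.0114, -0.0812, -0.5268)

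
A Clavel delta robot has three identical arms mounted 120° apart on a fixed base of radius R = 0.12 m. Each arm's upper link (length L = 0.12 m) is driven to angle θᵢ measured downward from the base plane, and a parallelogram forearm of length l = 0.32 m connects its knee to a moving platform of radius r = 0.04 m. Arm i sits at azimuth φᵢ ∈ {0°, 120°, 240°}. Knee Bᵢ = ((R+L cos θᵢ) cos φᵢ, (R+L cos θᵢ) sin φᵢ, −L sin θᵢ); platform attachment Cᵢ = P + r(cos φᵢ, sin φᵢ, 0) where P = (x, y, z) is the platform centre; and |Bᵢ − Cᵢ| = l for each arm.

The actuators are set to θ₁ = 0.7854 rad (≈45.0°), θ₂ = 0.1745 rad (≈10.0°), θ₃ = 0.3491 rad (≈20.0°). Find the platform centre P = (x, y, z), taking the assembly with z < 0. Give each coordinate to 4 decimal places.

arm 1 at φ=0.0°: ρ1 = 0.1649;  centre 1 = (0.1649, 0.0000, -0.0849)
arm 2 at φ=120.0°: ρ2 = 0.1982;  centre 2 = (-0.0991, 0.1716, -0.0208)
centre 3 = (0.1928·cos240.0°, 0.1928·sin240.0°, -0.0410) = (-0.0964, -0.1669, -0.0410)
subtract pairs → two planes through P
[-0.5279 0.3433 0.1280]·P = 0.0053;  [-0.5225 -0.3339 0.0876]·P = 0.0045
det = 0.3556;  x = -0.0093+0.2048z,  y = 0.0012+-0.0581z
into |P−centre ₁|² = l²: 1.0453z² + 0.0982z + -0.0649 = 0;  Δ = 0.2809;  z = -0.3005 or 0.2065 → z<0 root = -0.3005
x = -0.0709, y = 0.0187

(-0.0709, 0.0187, -0.3005)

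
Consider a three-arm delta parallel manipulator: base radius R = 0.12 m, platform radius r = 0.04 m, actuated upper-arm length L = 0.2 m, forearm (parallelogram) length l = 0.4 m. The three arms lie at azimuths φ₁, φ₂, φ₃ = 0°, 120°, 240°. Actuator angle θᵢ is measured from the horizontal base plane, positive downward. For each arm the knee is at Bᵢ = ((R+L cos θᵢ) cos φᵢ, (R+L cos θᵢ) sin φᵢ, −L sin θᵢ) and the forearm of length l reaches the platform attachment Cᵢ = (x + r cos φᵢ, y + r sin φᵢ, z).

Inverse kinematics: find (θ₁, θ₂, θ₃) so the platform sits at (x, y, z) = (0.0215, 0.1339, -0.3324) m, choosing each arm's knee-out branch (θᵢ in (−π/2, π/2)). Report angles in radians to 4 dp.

θ₁ = 0.2620, θ₂ = -0.0873, θ₃ = 0.7854

rotate P by −φ1: (0.0215, 0.1339, -0.3324)
  e−x'=0.0585;  (l²−L²−(e−x')²−y'²−z²)/2L = -0.0296
  √(A²+B²)=0.3375;  θ1 = -1.3966+1.6586 ≈ 0.2620
rotate P by −φ2: (0.1052, -0.0856, -0.3324)
  A=-0.0252, B=-0.3324, C=(l²−L²−A²−y'²−z²)/(2L)=0.0039
  √(A²+B²)=0.3334;  θ2 = -1.6465+1.5592 ≈ -0.0873
arm 3 (φ=240.0°): x'=-0.1267, y'=-0.0483
  e−x'=0.2067;  (l²−L²−(e−x')²−y'²−z²)/2L = -0.0889
  γ=atan2(-0.3324,0.2067)=-1.0144;  ψ=arccos(-0.2271)=1.7999;  θ3=γ+ψ≈0.7854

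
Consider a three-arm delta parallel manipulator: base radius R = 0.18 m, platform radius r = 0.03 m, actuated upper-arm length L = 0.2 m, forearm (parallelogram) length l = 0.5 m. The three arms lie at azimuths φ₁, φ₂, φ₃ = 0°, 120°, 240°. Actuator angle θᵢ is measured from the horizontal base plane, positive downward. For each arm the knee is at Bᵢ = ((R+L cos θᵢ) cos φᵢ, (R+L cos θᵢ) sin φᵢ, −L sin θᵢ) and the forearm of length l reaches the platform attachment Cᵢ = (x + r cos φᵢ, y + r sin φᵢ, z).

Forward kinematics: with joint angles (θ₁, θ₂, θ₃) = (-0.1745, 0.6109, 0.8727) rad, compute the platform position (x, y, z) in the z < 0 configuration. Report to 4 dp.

φ1=0.0°: virtual centre (0.3470, 0.0000, 0.0347), radius l
φ2=120.0°: virtual centre (-0.1569, 0.2718, -0.1147), radius l
φ3=240.0°: virtual centre (-0.1393, -0.2412, -0.1532), radius l
subtract pairs → two planes through P
linear system: -1.0078x+0.5436y = -0.0099−-0.2989z; -0.9725x+-0.4825y = -0.0205−-0.3759z
Cramer: x(z) = 0.0157-0.3434z;  y(z) = 0.0109-0.0868z
quadratic in z: (1.1255)z²+(0.1562)z+(-0.1390)=0, √Δ=0.8062 → z ∈ {-0.4275, 0.2888}; z = -0.4275 (taking z<0)
x = 0.1625, y = 0.0480

(0.1625, 0.0480, -0.4275)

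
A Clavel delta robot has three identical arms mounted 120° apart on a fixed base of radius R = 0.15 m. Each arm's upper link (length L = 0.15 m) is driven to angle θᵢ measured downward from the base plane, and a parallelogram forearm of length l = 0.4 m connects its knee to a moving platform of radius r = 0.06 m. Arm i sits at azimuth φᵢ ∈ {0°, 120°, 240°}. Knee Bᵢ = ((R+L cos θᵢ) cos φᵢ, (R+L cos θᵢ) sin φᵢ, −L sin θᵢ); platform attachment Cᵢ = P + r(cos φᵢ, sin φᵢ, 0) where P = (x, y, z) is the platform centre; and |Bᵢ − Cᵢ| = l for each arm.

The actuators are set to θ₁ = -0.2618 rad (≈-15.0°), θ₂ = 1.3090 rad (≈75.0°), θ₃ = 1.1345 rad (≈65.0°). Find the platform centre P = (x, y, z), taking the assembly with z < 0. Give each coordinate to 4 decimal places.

φ1=0.0°: virtual centre (0.2349, 0.0000, 0.0388), radius l
centre 2 = (0.1288·cos120.0°, 0.1288·sin120.0°, -0.1449) = (-0.0644, 0.1116, -0.1449)
arm 3 at φ=240.0°: (R−r)+L cos θ3 = 0.1534;  centre 3 = (-0.0767, -0.1328, -0.1359)
eliminate P² terms by subtracting sphere 1 from 2 and 3
linear system: -0.5986x+0.2231y = -0.0191−-0.3674z; -0.6232x+-0.2657y = -0.0147−-0.3495z
det = 0.2981;  x = 0.0280+-0.5891z,  y = -0.0105+0.0662z
into |P−centre ₁|² = l²: 1.3515z² + 0.1647z + -0.1156 = 0;  Δ = 0.6519;  z = -0.3597 or 0.2378 → z<0 root = -0.3597
x = 0.2399, y = -0.0343

(0.2399, -0.0343, -0.3597)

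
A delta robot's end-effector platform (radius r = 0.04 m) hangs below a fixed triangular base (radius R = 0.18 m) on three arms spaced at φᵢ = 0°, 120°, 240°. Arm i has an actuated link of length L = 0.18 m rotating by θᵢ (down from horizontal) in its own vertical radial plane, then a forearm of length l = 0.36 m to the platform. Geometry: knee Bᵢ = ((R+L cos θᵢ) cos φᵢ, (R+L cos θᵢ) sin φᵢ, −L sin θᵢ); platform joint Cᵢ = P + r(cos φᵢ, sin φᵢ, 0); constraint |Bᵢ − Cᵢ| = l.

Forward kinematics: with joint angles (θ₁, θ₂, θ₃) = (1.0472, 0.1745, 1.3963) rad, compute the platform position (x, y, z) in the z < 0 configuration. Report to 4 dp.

(-0.0272, 0.1635, -0.3474)

centre 1 = (0.2300·cos0.0°, 0.2300·sin0.0°, -0.1559) = (0.2300, 0.0000, -0.1559)
centre 2 = (0.3173·cos120.0°, 0.3173·sin120.0°, -0.0313) = (-0.1586, 0.2748, -0.0313)
arm 3 at φ=240.0°: (R−r)+L cos θ3 = 0.1713;  centre 3 = (-0.0856, -0.1483, -0.1773)
|centre ₂|²−|centre ₁|² = 0.0244;  |centre ₃|²−|centre ₁|² = -0.0164
linear system: -0.7773x+0.5495y = 0.0244−0.2493z; -0.6312x+-0.2966y = -0.0164−-0.0428z
Cramer: x(z) = 0.0031+0.0873z;  y(z) = 0.0489-0.3301z
quadratic in z: (1.1166)z²+(0.2399)z+(-0.0514)=0, √Δ=0.5360 → z ∈ {-0.3474, 0.1326}; z = -0.3474 (taking z<0)
x = -0.0272, y = 0.1635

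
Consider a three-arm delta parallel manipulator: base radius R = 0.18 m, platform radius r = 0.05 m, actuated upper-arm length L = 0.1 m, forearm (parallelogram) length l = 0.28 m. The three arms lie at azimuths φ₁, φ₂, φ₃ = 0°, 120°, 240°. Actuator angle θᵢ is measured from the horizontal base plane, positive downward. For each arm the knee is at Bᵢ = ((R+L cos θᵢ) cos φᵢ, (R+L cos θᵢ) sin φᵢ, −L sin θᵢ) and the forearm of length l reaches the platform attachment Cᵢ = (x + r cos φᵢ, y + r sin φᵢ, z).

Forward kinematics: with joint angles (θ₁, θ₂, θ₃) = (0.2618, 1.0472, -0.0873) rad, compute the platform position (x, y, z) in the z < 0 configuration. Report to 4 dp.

(0.0214, -0.0738, -0.2015)

arm 1 at φ=0.0°: e+L cos θ1 = 0.2266;  O1 = (0.2266, 0.0000, -0.0259)
O2 = (0.1800·cos120.0°, 0.1800·sin120.0°, -0.0866) = (-0.0900, 0.1559, -0.0866)
φ3=240.0°: virtual centre (-0.1148, -0.1989, 0.0087), radius l
|O₂|²−|O₁|² = -0.0121;  |O₃|²−|O₁|² = 0.0008
[-0.6332 0.3118 -0.1214]·P = -0.0121;  [-0.6828 -0.3977 0.0692]·P = 0.0008
det = 0.4647;  x = 0.0098+-0.0575z,  y = -0.0189+0.2727z
sphere 1 gives Az²+Bz+C=0 with A=1.0777, B=0.0664, C=-0.0304;  B²−4AC=0.1354;  roots -0.2015, 0.1399;  negative root z = -0.2015
x = 0.0214, y = -0.0738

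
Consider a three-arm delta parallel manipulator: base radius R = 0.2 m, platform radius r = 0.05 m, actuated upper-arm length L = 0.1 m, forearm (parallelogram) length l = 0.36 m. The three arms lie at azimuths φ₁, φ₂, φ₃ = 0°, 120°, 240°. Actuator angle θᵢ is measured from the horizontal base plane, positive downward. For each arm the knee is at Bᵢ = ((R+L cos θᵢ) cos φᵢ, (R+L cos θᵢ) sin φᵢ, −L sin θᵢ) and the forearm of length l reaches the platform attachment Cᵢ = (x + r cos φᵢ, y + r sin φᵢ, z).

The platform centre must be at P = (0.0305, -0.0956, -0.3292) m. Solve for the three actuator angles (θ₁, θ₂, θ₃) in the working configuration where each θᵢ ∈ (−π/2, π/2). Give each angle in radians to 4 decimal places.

φ1=0.0° → target in arm frame (0.0305, -0.0956)
  e−x'=0.1195;  (l²−L²−(e−x')²−y'²−z²)/2L = -0.0610
  θ1 = atan2(B,A) + arccos(C/0.3502) = 0.5232
arm 2 (φ=120.0°): x'=-0.0980, y'=0.0214
  A=0.2480, B=-0.3292, C=(l²−L²−A²−y'²−z²)/(2L)=-0.2538
  √(A²+B²)=0.4122;  θ2 = -0.9251+2.2340 ≈ 1.3090
arm 3 (φ=240.0°): x'=0.0675, y'=0.0742
  A cos θ + B sin θ = C:  0.0825·cos θ + -0.3292·sin θ = -0.0054
  γ=atan2(-0.3292,0.0825)=-1.3254;  ψ=arccos(-0.0159)=1.5867;  θ3=γ+ψ≈0.2613

θ₁ = 0.5232, θ₂ = 1.3090, θ₃ = 0.2613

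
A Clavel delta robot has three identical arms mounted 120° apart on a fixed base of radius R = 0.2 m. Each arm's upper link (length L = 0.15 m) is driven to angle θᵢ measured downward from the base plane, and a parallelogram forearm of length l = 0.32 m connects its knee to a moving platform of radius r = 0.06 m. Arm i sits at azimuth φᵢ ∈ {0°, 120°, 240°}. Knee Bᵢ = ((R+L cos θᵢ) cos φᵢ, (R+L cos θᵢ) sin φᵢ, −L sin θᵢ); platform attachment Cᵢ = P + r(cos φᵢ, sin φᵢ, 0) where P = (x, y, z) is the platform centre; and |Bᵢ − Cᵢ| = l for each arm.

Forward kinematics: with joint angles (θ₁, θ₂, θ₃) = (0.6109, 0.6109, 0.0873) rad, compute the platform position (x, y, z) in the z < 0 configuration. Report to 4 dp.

φ1=0.0°: virtual centre (0.2629, 0.0000, -0.0860), radius l
S2 = (0.2629·cos120.0°, 0.2629·sin120.0°, -0.0860) = (-0.1314, 0.2277, -0.0860)
S3 = (0.2894·cos240.0°, 0.2894·sin240.0°, -0.0131) = (-0.1447, -0.2507, -0.0131)
eliminate P² terms by subtracting sphere 1 from 2 and 3
plane₁₂: -0.7886x+0.4553y+0.0000z = 0.0000
Cramer: x(z) = -0.0044+0.0867z;  y(z) = -0.0077+0.1501z
into |P−S₁|² = l²: 1.0301z² + 0.1234z + -0.0235 = 0;  Δ = 0.1120;  z = -0.2224 or 0.1026 → z<0 root = -0.2224
x = -0.0237, y = -0.0410

(-0.0237, -0.0410, -0.2224)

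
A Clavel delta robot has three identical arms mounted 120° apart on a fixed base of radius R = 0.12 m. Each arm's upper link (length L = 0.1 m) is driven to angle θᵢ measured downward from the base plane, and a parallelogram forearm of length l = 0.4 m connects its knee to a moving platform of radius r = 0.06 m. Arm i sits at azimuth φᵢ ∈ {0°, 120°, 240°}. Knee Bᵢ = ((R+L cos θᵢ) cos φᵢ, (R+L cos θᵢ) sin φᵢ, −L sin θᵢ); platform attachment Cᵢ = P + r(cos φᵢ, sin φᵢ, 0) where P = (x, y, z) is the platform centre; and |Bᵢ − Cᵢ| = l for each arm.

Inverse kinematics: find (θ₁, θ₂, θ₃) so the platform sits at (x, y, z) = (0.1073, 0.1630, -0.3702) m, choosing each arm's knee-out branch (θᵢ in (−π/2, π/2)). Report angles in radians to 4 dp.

θ₁ = 0.0870, θ₂ = 0.1739, θ₃ = 1.2212

φ1=0.0° → target in arm frame (0.1073, 0.1630)
  A cos θ + B sin θ = C:  -0.0473·cos θ + -0.3702·sin θ = -0.0793
  θ1 = atan2(B,A) + arccos(C/0.3732) = 0.0870
arm 2 (φ=120.0°): x'=0.0875, y'=-0.1744
  A=-0.0275, B=-0.3702, C=(l²−L²−A²−y'²−z²)/(2L)=-0.0911
  θ2 = atan2(B,A) + arccos(C/0.3712) = 0.1739
φ3=240.0° → target in arm frame (-0.1948, 0.0114)
  A cos θ + B sin θ = C:  0.2548·cos θ + -0.3702·sin θ = -0.2605
  √(A²+B²)=0.4494;  θ3 = -0.9680+2.1892 ≈ 1.2212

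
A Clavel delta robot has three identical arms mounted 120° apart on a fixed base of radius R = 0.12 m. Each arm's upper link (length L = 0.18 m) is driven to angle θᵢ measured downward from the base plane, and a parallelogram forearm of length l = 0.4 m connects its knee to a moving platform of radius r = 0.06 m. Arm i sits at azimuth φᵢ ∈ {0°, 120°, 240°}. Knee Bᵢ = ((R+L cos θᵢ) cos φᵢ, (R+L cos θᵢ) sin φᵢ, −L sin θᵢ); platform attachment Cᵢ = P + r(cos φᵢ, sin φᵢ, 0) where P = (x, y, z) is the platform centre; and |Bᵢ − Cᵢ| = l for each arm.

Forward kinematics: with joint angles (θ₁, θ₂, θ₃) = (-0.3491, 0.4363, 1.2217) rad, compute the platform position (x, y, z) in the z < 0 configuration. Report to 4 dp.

centre 1 = (0.2291·cos0.0°, 0.2291·sin0.0°, 0.0616) = (0.2291, 0.0000, 0.0616)
centre 2 = (0.2231·cos120.0°, 0.2231·sin120.0°, -0.0761) = (-0.1116, 0.1932, -0.0761)
centre 3 = (0.1216·cos240.0°, 0.1216·sin240.0°, -0.1691) = (-0.0608, -0.1053, -0.1691)
eliminate P² terms by subtracting sphere 1 from 2 and 3
[-0.6814 0.3865 -0.2753]·P = -0.0007;  [-0.5799 -0.2106 -0.4614]·P = -0.0129
Cramer: x(z) = 0.0140-0.6428z;  y(z) = 0.0228-0.4211z
into |P−centre ₁|² = l²: 1.5906z² + 0.1343z + -0.1094 = 0;  Δ = 0.7141;  z = -0.3078 or 0.2234 → z<0 root = -0.3078
x = 0.2119, y = 0.1524

(0.2119, 0.1524, -0.3078)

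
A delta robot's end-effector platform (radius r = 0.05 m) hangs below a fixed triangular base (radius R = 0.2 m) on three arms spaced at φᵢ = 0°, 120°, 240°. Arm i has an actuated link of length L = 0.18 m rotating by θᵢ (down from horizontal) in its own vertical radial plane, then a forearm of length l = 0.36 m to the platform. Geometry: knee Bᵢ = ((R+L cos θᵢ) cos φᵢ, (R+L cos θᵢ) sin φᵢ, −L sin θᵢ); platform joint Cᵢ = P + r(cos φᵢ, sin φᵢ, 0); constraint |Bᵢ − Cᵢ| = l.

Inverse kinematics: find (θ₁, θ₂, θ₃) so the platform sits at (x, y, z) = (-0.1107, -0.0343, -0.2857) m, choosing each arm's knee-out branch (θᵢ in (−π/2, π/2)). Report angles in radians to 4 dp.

θ₁ = 1.1346, θ₂ = 0.5237, θ₃ = 0.1746

arm 1 (φ=0.0°): x'=-0.1107, y'=-0.0343
  A cos θ + B sin θ = C:  0.2607·cos θ + -0.2857·sin θ = -0.1488
  γ=atan2(-0.2857,0.2607)=-0.8311;  ψ=arccos(-0.3847)=1.9657;  θ1=γ+ψ≈1.1346
rotate P by −φ2: (0.0256, 0.1130, -0.2857)
  e−x'=0.1244;  (l²−L²−(e−x')²−y'²−z²)/2L = -0.0352
  √(A²+B²)=0.3116;  θ2 = -1.1603+1.6839 ≈ 0.5237
arm 3 (φ=240.0°): x'=0.0851, y'=-0.0787
  e−x'=0.0649;  (l²−L²−(e−x')²−y'²−z²)/2L = 0.0143
  √(A²+B²)=0.2930;  θ3 = -1.3473+1.5218 ≈ 0.1746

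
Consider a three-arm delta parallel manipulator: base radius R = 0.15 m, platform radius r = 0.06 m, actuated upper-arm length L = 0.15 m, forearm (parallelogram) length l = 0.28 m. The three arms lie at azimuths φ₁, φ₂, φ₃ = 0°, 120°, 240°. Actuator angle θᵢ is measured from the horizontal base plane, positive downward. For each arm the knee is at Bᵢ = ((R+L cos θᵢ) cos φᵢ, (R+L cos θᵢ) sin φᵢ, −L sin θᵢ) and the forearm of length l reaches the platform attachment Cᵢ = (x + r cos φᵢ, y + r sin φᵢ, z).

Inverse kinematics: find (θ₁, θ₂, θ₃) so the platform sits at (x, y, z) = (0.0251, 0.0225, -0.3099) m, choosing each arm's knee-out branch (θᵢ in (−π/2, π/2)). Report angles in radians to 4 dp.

θ₁ = 0.6983, θ₂ = 0.7855, θ₃ = 0.9597

rotate P by −φ1: (0.0251, 0.0225, -0.3099)
  A cos θ + B sin θ = C:  0.0649·cos θ + -0.3099·sin θ = -0.1495
  γ=atan2(-0.3099,0.0649)=-1.3644;  ψ=arccos(-0.4722)=2.0626;  θ1=γ+ψ≈0.6983
rotate P by −φ2: (0.0069, -0.0330, -0.3099)
  A=0.0831, B=-0.3099, C=(l²−L²−A²−y'²−z²)/(2L)=-0.1604
  θ2 = atan2(B,A) + arccos(C/0.3208) = 0.7855
φ3=240.0° → target in arm frame (-0.0320, 0.0105)
  e−x'=0.1220;  (l²−L²−(e−x')²−y'²−z²)/2L = -0.1838
  γ=atan2(-0.3099,0.1220)=-1.1957;  ψ=arccos(-0.5519)=2.1554;  θ3=γ+ψ≈0.9597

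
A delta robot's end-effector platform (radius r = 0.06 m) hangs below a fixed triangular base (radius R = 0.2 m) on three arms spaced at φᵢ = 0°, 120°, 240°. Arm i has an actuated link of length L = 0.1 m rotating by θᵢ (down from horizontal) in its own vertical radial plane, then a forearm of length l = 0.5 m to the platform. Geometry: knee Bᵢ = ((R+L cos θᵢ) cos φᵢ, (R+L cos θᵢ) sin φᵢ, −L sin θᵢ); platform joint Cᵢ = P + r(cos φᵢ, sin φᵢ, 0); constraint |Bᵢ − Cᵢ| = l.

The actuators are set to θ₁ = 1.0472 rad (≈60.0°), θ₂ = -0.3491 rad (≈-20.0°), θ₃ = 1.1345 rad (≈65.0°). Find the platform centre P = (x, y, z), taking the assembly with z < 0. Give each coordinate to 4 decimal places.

arm 1 at φ=0.0°: ρ1 = 0.1900;  O1 = (0.1900, 0.0000, -0.0866)
arm 2 at φ=120.0°: ρ2 = 0.2340;  O2 = (-0.1170, 0.2026, 0.0342)
arm 3 at φ=240.0°: ρ3 = 0.1823;  O3 = (-0.0911, -0.1578, -0.0906)
|O₂|²−|O₁|² = 0.0123;  |O₃|²−|O₁|² = -0.0022
[-0.6140 0.4052 0.2416]·P = 0.0123;  [-0.5623 -0.3157 -0.0081]·P = -0.0022
Cramer: x(z) = -0.0071+0.1731z;  y(z) = 0.0196-0.3339z
into |P−O₁|² = l²: 1.1415z² + 0.0919z + -0.2033 = 0;  Δ = 0.9365;  z = -0.4641 or 0.3836 → z<0 root = -0.4641
x = -0.0875, y = 0.1745

(-0.0875, 0.1745, -0.4641)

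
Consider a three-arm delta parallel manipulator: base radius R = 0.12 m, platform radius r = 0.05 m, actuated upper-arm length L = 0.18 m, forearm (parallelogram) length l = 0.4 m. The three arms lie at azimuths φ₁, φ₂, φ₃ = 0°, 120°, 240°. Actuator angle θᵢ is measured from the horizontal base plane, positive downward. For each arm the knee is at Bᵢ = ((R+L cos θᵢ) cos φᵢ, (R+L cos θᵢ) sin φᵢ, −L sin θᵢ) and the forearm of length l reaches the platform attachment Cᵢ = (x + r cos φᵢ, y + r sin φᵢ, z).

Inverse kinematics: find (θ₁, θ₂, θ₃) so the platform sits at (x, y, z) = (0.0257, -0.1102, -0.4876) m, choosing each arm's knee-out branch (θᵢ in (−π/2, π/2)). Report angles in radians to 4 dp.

φ1=0.0° → target in arm frame (0.0257, -0.1102)
  e−x'=0.0443;  (l²−L²−(e−x')²−y'²−z²)/2L = -0.3452
  θ1 = atan2(B,A) + arccos(C/0.4896) = 0.8730
φ2=120.0° → target in arm frame (-0.1083, 0.0328)
  A cos θ + B sin θ = C:  0.1783·cos θ + -0.4876·sin θ = -0.3973
  γ=atan2(-0.4876,0.1783)=-1.2203;  ψ=arccos(-0.7652)=2.4422;  θ2=γ+ψ≈1.2219
rotate P by −φ3: (0.0826, 0.0774, -0.4876)
  A=-0.0126, B=-0.4876, C=(l²−L²−A²−y'²−z²)/(2L)=-0.3230
  θ3 = atan2(B,A) + arccos(C/0.4878) = 0.6981

θ₁ = 0.8730, θ₂ = 1.2219, θ₃ = 0.6981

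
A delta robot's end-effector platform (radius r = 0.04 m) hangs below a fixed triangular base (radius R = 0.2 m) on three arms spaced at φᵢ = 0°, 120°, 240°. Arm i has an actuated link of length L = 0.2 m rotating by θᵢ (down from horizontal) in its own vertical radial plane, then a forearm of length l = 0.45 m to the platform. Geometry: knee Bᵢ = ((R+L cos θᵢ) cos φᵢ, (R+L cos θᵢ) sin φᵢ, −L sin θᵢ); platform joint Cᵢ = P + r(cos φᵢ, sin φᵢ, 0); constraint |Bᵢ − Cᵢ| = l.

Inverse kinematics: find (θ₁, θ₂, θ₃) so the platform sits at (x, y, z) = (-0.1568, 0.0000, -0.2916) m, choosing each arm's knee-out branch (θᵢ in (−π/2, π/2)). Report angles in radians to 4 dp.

rotate P by −φ1: (-0.1568, 0.0000, -0.2916)
  e−x'=0.3168;  (l²−L²−(e−x')²−y'²−z²)/2L = -0.0572
  γ=atan2(-0.2916,0.3168)=-0.7440;  ψ=arccos(-0.1329)=1.7041;  θ1=γ+ψ≈0.9601
arm 2 (φ=120.0°): x'=0.0784, y'=0.1358
  A=0.0816, B=-0.2916, C=(l²−L²−A²−y'²−z²)/(2L)=0.1309
  √(A²+B²)=0.3028;  θ2 = -1.2979+1.1237 ≈ -0.1743
φ3=240.0° → target in arm frame (0.0784, -0.1358)
  e−x'=0.0816;  (l²−L²−(e−x')²−y'²−z²)/2L = 0.1309
  θ3 = atan2(B,A) + arccos(C/0.3028) = -0.1743

θ₁ = 0.9601, θ₂ = -0.1743, θ₃ = -0.1743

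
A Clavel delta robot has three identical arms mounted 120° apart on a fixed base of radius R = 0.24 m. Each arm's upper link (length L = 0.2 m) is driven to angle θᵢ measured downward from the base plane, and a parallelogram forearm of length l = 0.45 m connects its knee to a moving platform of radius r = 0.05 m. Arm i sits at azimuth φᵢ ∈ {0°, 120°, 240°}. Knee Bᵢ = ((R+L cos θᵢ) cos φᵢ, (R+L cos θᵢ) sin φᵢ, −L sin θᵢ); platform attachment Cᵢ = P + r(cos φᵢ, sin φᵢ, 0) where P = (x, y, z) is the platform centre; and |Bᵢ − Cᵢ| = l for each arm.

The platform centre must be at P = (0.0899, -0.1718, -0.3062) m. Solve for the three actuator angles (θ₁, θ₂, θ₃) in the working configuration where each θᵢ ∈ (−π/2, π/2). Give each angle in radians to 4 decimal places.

rotate P by −φ1: (0.0899, -0.1718, -0.3062)
  e−x'=0.1001;  (l²−L²−(e−x')²−y'²−z²)/2L = 0.0730
  θ1 = atan2(B,A) + arccos(C/0.3221) = 0.0873
φ2=120.0° → target in arm frame (-0.1937, 0.0080)
  e−x'=0.3837;  (l²−L²−(e−x')²−y'²−z²)/2L = -0.1964
  √(A²+B²)=0.4909;  θ2 = -0.6735+1.9825 ≈ 1.3090
rotate P by −φ3: (0.1038, 0.1638, -0.3062)
  A cos θ + B sin θ = C:  0.0862·cos θ + -0.3062·sin θ = 0.0863
  θ3 = atan2(B,A) + arccos(C/0.3181) = -0.0003

θ₁ = 0.0873, θ₂ = 1.3090, θ₃ = -0.0003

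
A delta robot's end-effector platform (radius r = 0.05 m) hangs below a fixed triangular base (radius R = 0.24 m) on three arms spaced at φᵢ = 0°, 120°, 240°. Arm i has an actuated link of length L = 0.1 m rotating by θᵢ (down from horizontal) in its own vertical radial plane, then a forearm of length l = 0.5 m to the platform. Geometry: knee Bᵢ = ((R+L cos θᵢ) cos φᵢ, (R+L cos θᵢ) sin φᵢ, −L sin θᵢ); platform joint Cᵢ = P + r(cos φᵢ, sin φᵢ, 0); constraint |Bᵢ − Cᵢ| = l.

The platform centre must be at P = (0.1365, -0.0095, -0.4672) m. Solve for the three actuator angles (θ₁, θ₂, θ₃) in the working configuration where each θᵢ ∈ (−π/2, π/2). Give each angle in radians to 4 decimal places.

arm 1 (φ=0.0°): x'=0.1365, y'=-0.0095
  A=0.0535, B=-0.4672, C=(l²−L²−A²−y'²−z²)/(2L)=0.0939
  √(A²+B²)=0.4703;  θ1 = -1.4568+1.3699 ≈ -0.0869
rotate P by −φ2: (-0.0765, -0.1135, -0.4672)
  A=0.2665, B=-0.4672, C=(l²−L²−A²−y'²−z²)/(2L)=-0.3108
  θ2 = atan2(B,A) + arccos(C/0.5379) = 1.1344
arm 3 (φ=240.0°): x'=-0.0600, y'=0.1230
  e−x'=0.2500;  (l²−L²−(e−x')²−y'²−z²)/2L = -0.2795
  θ3 = atan2(B,A) + arccos(C/0.5299) = 1.0471

θ₁ = -0.0869, θ₂ = 1.1344, θ₃ = 1.0471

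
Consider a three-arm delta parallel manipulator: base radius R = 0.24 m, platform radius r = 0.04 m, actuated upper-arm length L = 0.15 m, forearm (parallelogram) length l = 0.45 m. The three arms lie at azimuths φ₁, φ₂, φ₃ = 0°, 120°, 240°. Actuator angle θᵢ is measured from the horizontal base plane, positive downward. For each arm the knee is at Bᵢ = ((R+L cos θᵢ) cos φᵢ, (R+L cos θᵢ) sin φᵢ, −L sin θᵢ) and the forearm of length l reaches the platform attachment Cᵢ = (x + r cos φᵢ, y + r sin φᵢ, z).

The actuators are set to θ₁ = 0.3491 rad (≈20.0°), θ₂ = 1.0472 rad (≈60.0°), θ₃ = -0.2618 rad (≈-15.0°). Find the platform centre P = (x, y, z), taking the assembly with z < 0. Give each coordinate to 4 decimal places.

(0.0167, -0.1321, -0.3340)

O1 = (0.3410·cos0.0°, 0.3410·sin0.0°, -0.0513) = (0.3410, 0.0000, -0.0513)
O2 = (0.2750·cos120.0°, 0.2750·sin120.0°, -0.1299) = (-0.1375, 0.2382, -0.1299)
arm 3 at φ=240.0°: e+L cos θ3 = 0.3449;  O3 = (-0.1724, -0.2987, 0.0388)
subtract pairs → two planes through P
[-0.9569 0.4763 -0.1572]·P = -0.0264;  [-1.0268 -0.5974 0.1803]·P = 0.0016
det = 1.0607;  x = 0.0142+-0.0076z,  y = -0.0270+0.3148z
quadratic in z: (1.0992)z²+(0.0906)z+(-0.0923)=0, √Δ=0.6436 → z ∈ {-0.3340, 0.2516}; z = -0.3340 (taking z<0)
x = 0.0167, y = -0.1321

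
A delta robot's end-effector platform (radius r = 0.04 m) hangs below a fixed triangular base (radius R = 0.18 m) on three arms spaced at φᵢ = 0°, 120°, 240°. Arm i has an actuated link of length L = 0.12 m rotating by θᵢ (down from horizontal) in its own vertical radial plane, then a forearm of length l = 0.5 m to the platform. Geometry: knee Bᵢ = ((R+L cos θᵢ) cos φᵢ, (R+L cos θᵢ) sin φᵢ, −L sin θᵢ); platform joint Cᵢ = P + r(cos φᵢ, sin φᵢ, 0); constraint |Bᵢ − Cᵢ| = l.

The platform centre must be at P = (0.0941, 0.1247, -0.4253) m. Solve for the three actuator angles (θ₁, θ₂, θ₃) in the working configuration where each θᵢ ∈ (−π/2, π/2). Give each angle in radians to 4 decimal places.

φ1=0.0° → target in arm frame (0.0941, 0.1247)
  A cos θ + B sin θ = C:  0.0459·cos θ + -0.4253·sin θ = 0.1544
  γ=atan2(-0.4253,0.0459)=-1.4633;  ψ=arccos(0.3610)=1.2014;  θ1=γ+ψ≈-0.2618
φ2=120.0° → target in arm frame (0.0609, -0.1438)
  A=0.0791, B=-0.4253, C=(l²−L²−A²−y'²−z²)/(2L)=0.1157
  θ2 = atan2(B,A) + arccos(C/0.4326) = -0.0871
arm 3 (φ=240.0°): x'=-0.1550, y'=0.0191
  A=0.2950, B=-0.4253, C=(l²−L²−A²−y'²−z²)/(2L)=-0.1362
  γ=atan2(-0.4253,0.2950)=-0.9643;  ψ=arccos(-0.2632)=1.8371;  θ3=γ+ψ≈0.8728

θ₁ = -0.2618, θ₂ = -0.0871, θ₃ = 0.8728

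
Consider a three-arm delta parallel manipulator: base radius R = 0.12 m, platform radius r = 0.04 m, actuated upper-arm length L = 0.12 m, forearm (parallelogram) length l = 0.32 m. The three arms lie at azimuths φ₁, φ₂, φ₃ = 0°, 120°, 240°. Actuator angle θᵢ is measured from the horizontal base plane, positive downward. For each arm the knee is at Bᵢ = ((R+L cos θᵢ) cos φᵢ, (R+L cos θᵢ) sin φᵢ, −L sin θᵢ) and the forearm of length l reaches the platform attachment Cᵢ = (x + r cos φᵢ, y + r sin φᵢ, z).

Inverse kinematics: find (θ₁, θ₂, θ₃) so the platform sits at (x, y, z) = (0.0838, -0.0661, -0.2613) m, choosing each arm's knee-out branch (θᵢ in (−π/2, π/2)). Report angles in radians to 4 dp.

φ1=0.0° → target in arm frame (0.0838, -0.0661)
  A cos θ + B sin θ = C:  -0.0038·cos θ + -0.2613·sin θ = 0.0639
  θ1 = atan2(B,A) + arccos(C/0.2613) = -0.2616
arm 2 (φ=120.0°): x'=-0.0991, y'=-0.0395
  A=0.1791, B=-0.2613, C=(l²−L²−A²−y'²−z²)/(2L)=-0.0581
  θ2 = atan2(B,A) + arccos(C/0.3168) = 0.7853
arm 3 (φ=240.0°): x'=0.0153, y'=0.1056
  A=0.0647, B=-0.2613, C=(l²−L²−A²−y'²−z²)/(2L)=0.0183
  γ=atan2(-0.2613,0.0647)=-1.3282;  ψ=arccos(0.0679)=1.5029;  θ3=γ+ψ≈0.1746

θ₁ = -0.2616, θ₂ = 0.7853, θ₃ = 0.1746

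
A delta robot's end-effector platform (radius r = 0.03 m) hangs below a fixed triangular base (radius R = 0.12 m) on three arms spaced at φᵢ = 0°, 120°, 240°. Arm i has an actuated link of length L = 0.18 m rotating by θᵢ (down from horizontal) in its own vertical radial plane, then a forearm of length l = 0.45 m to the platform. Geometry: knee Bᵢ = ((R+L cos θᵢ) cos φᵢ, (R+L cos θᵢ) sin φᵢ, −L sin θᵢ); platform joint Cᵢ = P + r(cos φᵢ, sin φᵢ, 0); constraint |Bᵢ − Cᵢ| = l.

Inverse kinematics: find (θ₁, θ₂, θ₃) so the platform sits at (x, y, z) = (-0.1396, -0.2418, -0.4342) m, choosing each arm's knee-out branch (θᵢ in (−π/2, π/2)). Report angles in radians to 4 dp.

φ1=0.0° → target in arm frame (-0.1396, -0.2418)
  A=0.2296, B=-0.4342, C=(l²−L²−A²−y'²−z²)/(2L)=-0.3600
  θ1 = atan2(B,A) + arccos(C/0.4912) = 1.3092
rotate P by −φ2: (-0.1396, 0.2418, -0.4342)
  A cos θ + B sin θ = C:  0.2296·cos θ + -0.4342·sin θ = -0.3600
  γ=atan2(-0.4342,0.2296)=-1.0844;  ψ=arccos(-0.7330)=2.3936;  θ2=γ+ψ≈1.3092
arm 3 (φ=240.0°): x'=0.2792, y'=0.0000
  A=-0.1892, B=-0.4342, C=(l²−L²−A²−y'²−z²)/(2L)=-0.1506
  γ=atan2(-0.4342,-0.1892)=-1.9817;  ψ=arccos(-0.3180)=1.8945;  θ3=γ+ψ≈-0.0873

θ₁ = 1.3092, θ₂ = 1.3092, θ₃ = -0.0873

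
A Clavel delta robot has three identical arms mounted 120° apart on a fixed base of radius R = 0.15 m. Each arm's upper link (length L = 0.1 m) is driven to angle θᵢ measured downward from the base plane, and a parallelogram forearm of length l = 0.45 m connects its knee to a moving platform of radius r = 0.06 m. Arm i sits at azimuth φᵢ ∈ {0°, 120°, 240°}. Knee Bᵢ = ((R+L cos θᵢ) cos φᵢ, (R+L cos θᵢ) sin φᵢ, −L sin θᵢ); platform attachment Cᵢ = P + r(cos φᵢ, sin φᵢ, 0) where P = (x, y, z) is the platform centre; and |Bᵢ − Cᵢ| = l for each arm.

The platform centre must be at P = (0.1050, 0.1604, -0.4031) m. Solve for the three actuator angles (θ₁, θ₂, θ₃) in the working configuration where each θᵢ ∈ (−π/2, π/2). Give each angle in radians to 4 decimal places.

θ₁ = -0.0875, θ₂ = 0.0001, θ₃ = 1.1347

φ1=0.0° → target in arm frame (0.1050, 0.1604)
  A cos θ + B sin θ = C:  -0.0150·cos θ + -0.4031·sin θ = 0.0203
  θ1 = atan2(B,A) + arccos(C/0.4034) = -0.0875
rotate P by −φ2: (0.0864, -0.1711, -0.4031)
  A=0.0036, B=-0.4031, C=(l²−L²−A²−y'²−z²)/(2L)=0.0036
  √(A²+B²)=0.4031;  θ2 = -1.5619+1.5620 ≈ 0.0001
φ3=240.0° → target in arm frame (-0.1914, 0.0107)
  A cos θ + B sin θ = C:  0.2814·cos θ + -0.4031·sin θ = -0.2465
  √(A²+B²)=0.4916;  θ3 = -0.9613+2.0960 ≈ 1.1347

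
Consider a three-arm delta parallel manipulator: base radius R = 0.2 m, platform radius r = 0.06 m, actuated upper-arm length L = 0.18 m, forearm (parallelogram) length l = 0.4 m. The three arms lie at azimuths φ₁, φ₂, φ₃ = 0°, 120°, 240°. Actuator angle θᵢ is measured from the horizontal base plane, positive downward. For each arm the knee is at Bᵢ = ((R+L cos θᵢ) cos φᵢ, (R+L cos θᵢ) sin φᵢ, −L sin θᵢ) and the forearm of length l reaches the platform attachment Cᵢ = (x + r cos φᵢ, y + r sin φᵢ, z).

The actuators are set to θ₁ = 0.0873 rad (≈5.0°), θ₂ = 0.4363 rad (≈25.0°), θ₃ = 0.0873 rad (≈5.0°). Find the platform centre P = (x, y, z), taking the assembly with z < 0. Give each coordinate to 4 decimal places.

(0.0207, -0.0358, -0.2794)

S1 = (0.3193·cos0.0°, 0.3193·sin0.0°, -0.0157) = (0.3193, 0.0000, -0.0157)
φ2=120.0°: virtual centre (-0.1516, 0.2625, -0.0761), radius l
φ3=240.0°: virtual centre (-0.1597, -0.2765, -0.0157), radius l
subtract pairs → two planes through P
linear system: -0.9418x+0.5251y = -0.0045−-0.1207z; -0.9579x+-0.5531y = 0.0000−0.0000z
det = 1.0238;  x = 0.0024+-0.0652z,  y = -0.0042+0.1130z
into |P−S₁|² = l²: 1.0170z² + 0.0718z + -0.0593 = 0;  Δ = 0.2465;  z = -0.2794 or 0.2088 → z<0 root = -0.2794
x = 0.0207, y = -0.0358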